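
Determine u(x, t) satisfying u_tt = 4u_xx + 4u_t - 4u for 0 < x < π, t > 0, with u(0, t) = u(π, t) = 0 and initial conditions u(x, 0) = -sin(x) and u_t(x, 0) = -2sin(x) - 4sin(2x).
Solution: Substitute u = exp(2t)w, i.e. w = exp(-2t)u.
By the product rule, u_t = exp(2t)(w_t + 2w), u_tt = exp(2t)(w_tt + 4w_t + 4w), u_xx = exp(2t)w_xx.
Substituting into the PDE and dividing by exp(2t): w_tt + 4w_t + 4w = 4w_xx + 4(w_t + 2w) - 4w.
The lower-order terms cancel, leaving the standard wave equation w_tt = 4w_xx.
Initial data for w: w(x,0) = u(x,0) = -sin(x); w_t(x,0) = u_t(x,0) - 2u(x,0) = -4sin(2x). The boundary conditions carry over: w(0,t) = w(π,t) = 0.
Solve for w:
  Using separation of variables w = X(x)T(t):
  Eigenfunctions: sin(nx), n = 1, 2, 3, ...
  General solution: w(x, t) = Σ [A_n cos(2n t) + B_n sin(2n t)] sin(nx)
  From w(x,0) = -sin(x): A_1=-1. From w_t(x,0) = -4sin(2x), using w_t(x,0) = Σ ω_n B_n sin(nx) with ω_n = 2n: B_2 = (-4)/4 = -1.
Hence w(x,t) = -sin(4t)sin(2x) - sin(x)cos(2t).
Transform back: u(x,t) = exp(2t)w(x,t).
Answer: u(x, t) = -exp(2t)sin(4t)sin(2x) - exp(2t)sin(x)cos(2t)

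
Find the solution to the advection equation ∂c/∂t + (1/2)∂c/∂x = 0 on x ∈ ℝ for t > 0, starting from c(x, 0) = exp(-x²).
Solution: By method of characteristics (waves move right with speed 1/2):
Along characteristics x - (1/2)t = const, c is constant, so c(x,t) = f(x - (1/2)t) with f = c(·, 0).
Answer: c(x, t) = exp(-(-t/2 + x)²)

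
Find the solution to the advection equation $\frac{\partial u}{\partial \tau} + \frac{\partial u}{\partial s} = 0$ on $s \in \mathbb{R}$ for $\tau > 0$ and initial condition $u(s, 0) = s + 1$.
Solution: By method of characteristics (waves move right with speed 1):
Along characteristics $s - \tau =$ const, $u$ is constant, so $u(s,\tau) = f(s - \tau)$ with $f = u( \cdot , 0)$.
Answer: $u(s, \tau) = - \tau + s + 1$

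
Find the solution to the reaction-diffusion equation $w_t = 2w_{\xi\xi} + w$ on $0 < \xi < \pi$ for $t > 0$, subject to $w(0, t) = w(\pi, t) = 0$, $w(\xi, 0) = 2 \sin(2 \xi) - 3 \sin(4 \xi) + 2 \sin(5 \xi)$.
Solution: Substitute $w = e^{t}u$, i.e. $u = e^{-t}w$.
By the product rule, $w_t = e^{t}(u_t + u)$, $w_{\xi\xi} = e^{t}u_{\xi\xi}$.
Substituting into the PDE and dividing by $e^{t}$: $u_t + u = 2u_{\xi\xi} + u$.
The lower-order terms cancel, leaving the standard heat equation $u_t = 2u_{\xi\xi}$.
Initial data for $u$: $u(\xi,0) = w(\xi,0) = 2 \sin(2 \xi) - 3 \sin(4 \xi) + 2 \sin(5 \xi)$. The boundary conditions carry over: $u(0,t) = u(\pi,t) = 0$.
Solve for $u$:
  Using separation of variables $u = X(\xi)T(t)$:
  Eigenfunctions: $\sin(n\xi)$, $n = 1, 2, 3, \ldots$
  General solution: $u(\xi, t) = \sum c_n \sin(n\xi) e^{-2n^2 t}$
  Matching $u(\xi,0) = 2 \sin(2 \xi) - 3 \sin(4 \xi) + 2 \sin(5 \xi)$ term by term: $c_2=2, c_4=-3, c_5=2$.
Hence $u(\xi,t) = 2 e^{-8 t} \sin(2 \xi) - 3 e^{-32 t} \sin(4 \xi) + 2 e^{-50 t} \sin(5 \xi)$.
Transform back: $w(\xi,t) = e^{t}u(\xi,t)$.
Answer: $w(\xi, t) = 2 e^{-7 t} \sin(2 \xi) - 3 e^{-31 t} \sin(4 \xi) + 2 e^{-49 t} \sin(5 \xi)$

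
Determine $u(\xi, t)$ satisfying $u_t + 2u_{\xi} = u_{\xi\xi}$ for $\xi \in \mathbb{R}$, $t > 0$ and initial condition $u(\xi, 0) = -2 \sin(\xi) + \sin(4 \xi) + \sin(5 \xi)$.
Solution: Moving frame: $\eta = \xi - 2t$, $\sigma = t$, $u = w(\eta,\sigma)$, so $u_t = w_{\sigma} - 2w_{\eta}$ and $u_{\xi\xi} = w_{\eta\eta}$.
Hence $u_t + 2u_{\xi} = w_{\sigma}$ and the PDE becomes the heat equation $w_{\sigma} = w_{\eta\eta}$ on $\eta \in \mathbb{R}$.
Initial data: $w(\eta,0) = u(\eta,0) = -2 \sin(\eta) + \sin(4 \eta) + \sin(5 \eta)$. Each mode $\sin(n\eta)$ decays as $e^{-n^2\sigma}$ on $\mathbb{R}$, so $w(\eta,\sigma) = \sum c_n e^{-n^2\sigma} \sin(n\eta)$ with $c_1=-2, c_4=1, c_5=1$: $w(\eta,\sigma) = -2 e^{-\sigma} \sin(\eta) + e^{-16 \sigma} \sin(4 \eta) + e^{-25 \sigma} \sin(5 \eta)$.
Substituting back: $u(\xi,t) = w(\xi - 2t, t)$.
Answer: $u(\xi, t) = -2 e^{-t} \sin(\xi - 2 t) + e^{-16 t} \sin(4 \xi - 8 t) + e^{-25 t} \sin(5 \xi - 10 t)$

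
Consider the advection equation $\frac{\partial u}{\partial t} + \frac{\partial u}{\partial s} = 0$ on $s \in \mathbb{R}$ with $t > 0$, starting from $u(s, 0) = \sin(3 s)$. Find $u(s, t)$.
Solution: By method of characteristics (waves move right with speed 1):
Along characteristics $s - t =$ const, $u$ is constant, so $u(s,t) = f(s - t)$ with $f = u( \cdot , 0)$.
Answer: $u(s, t) = \sin(3 s - 3 t)$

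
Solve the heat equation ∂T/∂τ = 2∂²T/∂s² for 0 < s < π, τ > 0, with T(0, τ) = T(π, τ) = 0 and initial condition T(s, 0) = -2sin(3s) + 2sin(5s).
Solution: Separating variables: T = Σ c_n exp(-2n²τ) sin(ns). From T(s,0) = -2sin(3s) + 2sin(5s): c_3=-2, c_5=2.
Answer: T(s, τ) = -2exp(-18τ)sin(3s) + 2exp(-50τ)sin(5s)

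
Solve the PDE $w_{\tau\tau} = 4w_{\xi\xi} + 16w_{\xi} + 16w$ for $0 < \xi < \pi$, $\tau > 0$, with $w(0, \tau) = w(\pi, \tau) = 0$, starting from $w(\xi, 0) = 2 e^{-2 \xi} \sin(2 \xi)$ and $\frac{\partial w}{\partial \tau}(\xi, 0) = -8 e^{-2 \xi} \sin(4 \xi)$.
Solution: Substitute $w = e^{-2\xi}u$.
Then $w_{\xi} = e^{-2\xi}(u_{\xi} - 2u)$, $w_{\xi\xi} = e^{-2\xi}(u_{\xi\xi} - 4u_{\xi} + 4u)$, $w_{\tau\tau} = e^{-2\xi}u_{\tau\tau}$; substituting and dividing by $e^{-2\xi}$, the lower-order terms cancel: $u_{\tau\tau} = 4u_{\xi\xi}$ (standard wave equation).
Data for $u$: $u(\xi,0) = e^{2\xi}w(\xi,0) = 2 \sin(2 \xi)$; $u_{\tau}(\xi,0) = e^{2\xi}w_{\tau}(\xi,0) = -8 \sin(4 \xi)$. The boundary conditions carry over: $u(0,\tau) = u(\pi,\tau) = 0$.
Separating variables: $u = \sum [A_n \cos(\omega_n \tau) + B_n \sin(\omega_n \tau)] \sin(n\xi)$, $\omega_n = 2n$. From ICs ($B_n$ = velocity coefficient / $\omega_n$): $A_2=2, B_4=-1$.
So $u(\xi,\tau) = 2 \sin(2 \xi) \cos(4 \tau) - \sin(4 \xi) \sin(8 \tau)$, and $w(\xi,\tau) = e^{-2\xi}u(\xi,\tau)$.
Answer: $w(\xi, \tau) = - e^{-2 \xi} \sin(8 \tau) \sin(4 \xi) + 2 e^{-2 \xi} \sin(2 \xi) \cos(4 \tau)$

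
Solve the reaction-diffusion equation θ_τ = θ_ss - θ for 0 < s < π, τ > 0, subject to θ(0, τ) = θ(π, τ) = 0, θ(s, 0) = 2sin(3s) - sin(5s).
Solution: Substitute θ = exp(-τ)u, i.e. u = exp(τ)θ.
By the product rule, θ_τ = exp(-τ)(u_τ - u), θ_ss = exp(-τ)u_ss.
Substituting into the PDE and dividing by exp(-τ): u_τ - u = u_ss - u.
The lower-order terms cancel, leaving the standard heat equation u_τ = u_ss.
Initial data for u: u(s,0) = θ(s,0) = 2sin(3s) - sin(5s). The boundary conditions carry over: u(0,τ) = u(π,τ) = 0.
Solve for u:
  Using separation of variables u = X(s)G(τ):
  Eigenfunctions: sin(ns), n = 1, 2, 3, ...
  General solution: u(s, τ) = Σ c_n sin(ns) exp(-n² τ)
  Matching u(s,0) = 2sin(3s) - sin(5s) term by term: c_3=2, c_5=-1.
Hence u(s,τ) = 2exp(-9τ)sin(3s) - exp(-25τ)sin(5s).
Transform back: θ(s,τ) = exp(-τ)u(s,τ).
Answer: θ(s, τ) = 2exp(-10τ)sin(3s) - exp(-26τ)sin(5s)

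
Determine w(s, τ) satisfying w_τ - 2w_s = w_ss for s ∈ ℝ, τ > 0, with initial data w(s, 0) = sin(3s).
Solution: Moving frame: η = s + 2τ, σ = τ, w = u(η,σ), so w_τ = u_σ + 2u_η and w_ss = u_ηη.
Hence w_τ - 2w_s = u_σ and the PDE becomes the heat equation u_σ = u_ηη on η ∈ ℝ.
Initial data: u(η,0) = w(η,0) = sin(3η). Each mode sin(nη) decays as exp(-n²σ) on ℝ, so u(η,σ) = Σ c_n exp(-n²σ) sin(nη) with c_3=1: u(η,σ) = exp(-9σ)sin(3η).
Substituting back: w(s,τ) = u(s + 2τ, τ).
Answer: w(s, τ) = exp(-9τ)sin(3s + 6τ)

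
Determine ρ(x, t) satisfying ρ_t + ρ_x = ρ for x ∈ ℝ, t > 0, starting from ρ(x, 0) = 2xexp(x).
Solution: Substitute ρ = exp(x)u, i.e. u = exp(-x)ρ.
By the product rule, ρ_x = exp(x)(u_x + u), ρ_t = exp(x)u_t.
Substituting into the PDE and dividing by exp(x): u_t + (u_x + u) = u.
The lower-order terms cancel, leaving the standard advection equation u_t + u_x = 0.
Initial data for u: u(x,0) = exp(-x)ρ(x,0) = 2x.
Solve for u:
  By method of characteristics (waves move right with speed 1):
  Along characteristics x - t = const, u is constant, so u(x,t) = f(x - t) with f = u(·, 0).
Hence u(x,t) = -2t + 2x.
Transform back: ρ(x,t) = exp(x)u(x,t).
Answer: ρ(x, t) = -2texp(x) + 2xexp(x)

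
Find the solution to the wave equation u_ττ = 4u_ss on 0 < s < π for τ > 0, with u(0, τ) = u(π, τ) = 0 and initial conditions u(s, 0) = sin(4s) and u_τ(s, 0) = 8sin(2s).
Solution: Using separation of variables u = X(s)T(τ):
Eigenfunctions: sin(ns), n = 1, 2, 3, ...
General solution: u(s, τ) = Σ [A_n cos(2n τ) + B_n sin(2n τ)] sin(ns)
From u(s,0) = sin(4s): A_4=1. From u_τ(s,0) = 8sin(2s), using u_τ(s,0) = Σ ω_n B_n sin(ns) with ω_n = 2n: B_2 = 8/4 = 2.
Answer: u(s, τ) = 2sin(2s)sin(4τ) + sin(4s)cos(8τ)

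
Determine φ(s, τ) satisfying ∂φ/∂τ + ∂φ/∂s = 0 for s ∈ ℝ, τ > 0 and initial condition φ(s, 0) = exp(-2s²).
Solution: By method of characteristics (waves move right with speed 1):
Along characteristics s - τ = const, φ is constant, so φ(s,τ) = f(s - τ) with f = φ(·, 0).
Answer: φ(s, τ) = exp(-2(s - τ)²)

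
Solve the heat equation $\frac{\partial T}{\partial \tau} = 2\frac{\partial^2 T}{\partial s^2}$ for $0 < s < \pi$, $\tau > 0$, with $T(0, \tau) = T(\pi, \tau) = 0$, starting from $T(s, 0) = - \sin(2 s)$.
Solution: Using separation of variables $T = X(s)G(\tau)$:
Eigenfunctions: $\sin(ns)$, $n = 1, 2, 3, \ldots$
General solution: $T(s, \tau) = \sum c_n \sin(ns) e^{-2n^2 \tau}$
Matching $T(s,0) = - \sin(2 s)$ term by term: $c_2=-1$.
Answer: $T(s, \tau) = - e^{-8 \tau} \sin(2 s)$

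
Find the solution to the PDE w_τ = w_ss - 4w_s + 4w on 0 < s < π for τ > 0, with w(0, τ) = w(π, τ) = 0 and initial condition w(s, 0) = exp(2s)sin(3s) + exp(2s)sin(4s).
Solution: Substitute w = exp(2s)u.
Then w_s = exp(2s)(u_s + 2u), w_ss = exp(2s)(u_ss + 4u_s + 4u), w_τ = exp(2s)u_τ; substituting and dividing by exp(2s), the lower-order terms cancel: u_τ = u_ss (standard heat equation).
Data for u: u(s,0) = exp(-2s)w(s,0) = sin(3s) + sin(4s). The boundary conditions carry over: u(0,τ) = u(π,τ) = 0.
Separating variables: u = Σ c_n exp(-n²τ) sin(ns). From u(s,0) = sin(3s) + sin(4s): c_3=1, c_4=1.
So u(s,τ) = exp(-9τ)sin(3s) + exp(-16τ)sin(4s), and w(s,τ) = exp(2s)u(s,τ).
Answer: w(s, τ) = exp(2s)exp(-9τ)sin(3s) + exp(2s)exp(-16τ)sin(4s)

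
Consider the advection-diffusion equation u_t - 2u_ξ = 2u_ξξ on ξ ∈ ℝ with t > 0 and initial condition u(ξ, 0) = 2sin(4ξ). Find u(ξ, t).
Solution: Moving frame: η = ξ + 2t, σ = t, u = w(η,σ), so u_t = w_σ + 2w_η and u_ξξ = w_ηη.
Hence u_t - 2u_ξ = w_σ and the PDE becomes the heat equation w_σ = 2w_ηη on η ∈ ℝ.
Initial data: w(η,0) = u(η,0) = 2sin(4η). Each mode sin(nη) decays as exp(-2n²σ) on ℝ, so w(η,σ) = Σ c_n exp(-2n²σ) sin(nη) with c_4=2: w(η,σ) = 2exp(-32σ)sin(4η).
Substituting back: u(ξ,t) = w(ξ + 2t, t).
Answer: u(ξ, t) = 2exp(-32t)sin(8t + 4ξ)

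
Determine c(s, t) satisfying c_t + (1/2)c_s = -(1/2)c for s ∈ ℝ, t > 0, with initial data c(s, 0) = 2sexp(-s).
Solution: Substitute c = exp(-s)u.
Then c_s = exp(-s)(u_s - u), c_t = exp(-s)u_t; substituting and dividing by exp(-s), the lower-order terms cancel: u_t + (1/2)u_s = 0 (standard advection equation).
Data for u: u(s,0) = exp(s)c(s,0) = 2s.
By characteristics (ds/dt = 1/2), u(s,t) = f(s - (1/2)t) with f = u(·, 0).
So u(s,t) = 2s - t, and c(s,t) = exp(-s)u(s,t).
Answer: c(s, t) = 2sexp(-s) - texp(-s)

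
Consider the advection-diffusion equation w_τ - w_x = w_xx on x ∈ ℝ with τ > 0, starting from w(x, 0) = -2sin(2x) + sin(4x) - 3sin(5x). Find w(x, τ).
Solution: Moving frame: η = x + τ, σ = τ, w = u(η,σ), so w_τ = u_σ + u_η and w_xx = u_ηη.
Hence w_τ - w_x = u_σ and the PDE becomes the heat equation u_σ = u_ηη on η ∈ ℝ.
Initial data: u(η,0) = w(η,0) = -2sin(2η) + sin(4η) - 3sin(5η). Each mode sin(nη) decays as exp(-n²σ) on ℝ, so u(η,σ) = Σ c_n exp(-n²σ) sin(nη) with c_2=-2, c_4=1, c_5=-3: u(η,σ) = -2exp(-4σ)sin(2η) + exp(-16σ)sin(4η) - 3exp(-25σ)sin(5η).
Substituting back: w(x,τ) = u(x + τ, τ).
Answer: w(x, τ) = -2exp(-4τ)sin(2x + 2τ) + exp(-16τ)sin(4x + 4τ) - 3exp(-25τ)sin(5x + 5τ)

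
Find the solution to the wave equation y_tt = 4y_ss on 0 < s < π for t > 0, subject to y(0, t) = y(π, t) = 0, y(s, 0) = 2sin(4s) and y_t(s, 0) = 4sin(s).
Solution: Using separation of variables y = X(s)T(t):
Eigenfunctions: sin(ns), n = 1, 2, 3, ...
General solution: y(s, t) = Σ [A_n cos(2n t) + B_n sin(2n t)] sin(ns)
From y(s,0) = 2sin(4s): A_4=2. From y_t(s,0) = 4sin(s), using y_t(s,0) = Σ ω_n B_n sin(ns) with ω_n = 2n: B_1 = 4/2 = 2.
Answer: y(s, t) = 2sin(s)sin(2t) + 2sin(4s)cos(8t)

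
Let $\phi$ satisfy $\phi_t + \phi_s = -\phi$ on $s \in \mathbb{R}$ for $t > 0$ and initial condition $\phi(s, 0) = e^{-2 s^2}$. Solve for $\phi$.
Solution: Substitute $\phi = e^{-t}u$, i.e. $u = e^{t}\phi$.
By the product rule, $\phi_t = e^{-t}(u_t - u)$, $\phi_s = e^{-t}u_s$.
Substituting into the PDE and dividing by $e^{-t}$: $u_t - u + u_s = -u$.
The lower-order terms cancel, leaving the standard advection equation $u_t + u_s = 0$.
Initial data for $u$: $u(s,0) = \phi(s,0) = e^{-2 s^2}$.
Solve for $u$:
  By method of characteristics (waves move right with speed 1):
  Along characteristics $s - t =$ const, $u$ is constant, so $u(s,t) = f(s - t)$ with $f = u( \cdot , 0)$.
Hence $u(s,t) = e^{-2 (s - t)^2}$.
Transform back: $\phi(s,t) = e^{-t}u(s,t)$.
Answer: $\phi(s, t) = e^{-t} e^{-2 (s - t)^2}$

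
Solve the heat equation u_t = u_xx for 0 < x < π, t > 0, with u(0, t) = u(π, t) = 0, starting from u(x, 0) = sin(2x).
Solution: Using separation of variables u = X(x)T(t):
Eigenfunctions: sin(nx), n = 1, 2, 3, ...
General solution: u(x, t) = Σ c_n sin(nx) exp(-n² t)
Matching u(x,0) = sin(2x) term by term: c_2=1.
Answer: u(x, t) = exp(-4t)sin(2x)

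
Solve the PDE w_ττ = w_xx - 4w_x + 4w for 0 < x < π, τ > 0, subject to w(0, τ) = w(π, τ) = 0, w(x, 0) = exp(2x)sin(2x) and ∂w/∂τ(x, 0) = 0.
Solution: Substitute w = exp(2x)u, i.e. u = exp(-2x)w.
By the product rule, w_x = exp(2x)(u_x + 2u), w_xx = exp(2x)(u_xx + 4u_x + 4u), w_ττ = exp(2x)u_ττ.
Substituting into the PDE and dividing by exp(2x): u_ττ = (u_xx + 4u_x + 4u) - 4(u_x + 2u) + 4u.
The lower-order terms cancel, leaving the standard wave equation u_ττ = u_xx.
Initial data for u: u(x,0) = exp(-2x)w(x,0) = sin(2x); u_τ(x,0) = exp(-2x)w_τ(x,0) = 0. The boundary conditions carry over: u(0,τ) = u(π,τ) = 0.
Solve for u:
  Using separation of variables u = X(x)T(τ):
  Eigenfunctions: sin(nx), n = 1, 2, 3, ...
  General solution: u(x, τ) = Σ [A_n cos(n τ) + B_n sin(n τ)] sin(nx)
  From u(x,0) = sin(2x): A_2=1. From u_τ(x,0) = 0: all B_n = 0.
Hence u(x,τ) = sin(2x)cos(2τ).
Transform back: w(x,τ) = exp(2x)u(x,τ).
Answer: w(x, τ) = exp(2x)sin(2x)cos(2τ)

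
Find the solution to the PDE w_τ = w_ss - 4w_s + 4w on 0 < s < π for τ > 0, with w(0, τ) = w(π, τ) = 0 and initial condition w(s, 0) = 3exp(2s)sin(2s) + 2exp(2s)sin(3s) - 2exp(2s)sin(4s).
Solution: Substitute w = exp(2s)u.
Then w_s = exp(2s)(u_s + 2u), w_ss = exp(2s)(u_ss + 4u_s + 4u), w_τ = exp(2s)u_τ; substituting and dividing by exp(2s), the lower-order terms cancel: u_τ = u_ss (standard heat equation).
Data for u: u(s,0) = exp(-2s)w(s,0) = 3sin(2s) + 2sin(3s) - 2sin(4s). The boundary conditions carry over: u(0,τ) = u(π,τ) = 0.
Separating variables: u = Σ c_n exp(-n²τ) sin(ns). From u(s,0) = 3sin(2s) + 2sin(3s) - 2sin(4s): c_2=3, c_3=2, c_4=-2.
So u(s,τ) = 3exp(-4τ)sin(2s) + 2exp(-9τ)sin(3s) - 2exp(-16τ)sin(4s), and w(s,τ) = exp(2s)u(s,τ).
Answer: w(s, τ) = 3exp(2s)exp(-4τ)sin(2s) + 2exp(2s)exp(-9τ)sin(3s) - 2exp(2s)exp(-16τ)sin(4s)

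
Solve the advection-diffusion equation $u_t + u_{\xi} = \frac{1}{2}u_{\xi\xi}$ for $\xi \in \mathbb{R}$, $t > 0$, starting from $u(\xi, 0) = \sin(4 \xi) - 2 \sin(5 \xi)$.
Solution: Moving frame: $\eta = \xi - t$, $\sigma = t$, $u = w(\eta,\sigma)$, so $u_t = w_{\sigma} - w_{\eta}$ and $u_{\xi\xi} = w_{\eta\eta}$.
Hence $u_t + u_{\xi} = w_{\sigma}$ and the PDE becomes the heat equation $w_{\sigma} = \frac{1}{2}w_{\eta\eta}$ on $\eta \in \mathbb{R}$.
Initial data: $w(\eta,0) = u(\eta,0) = \sin(4 \eta) - 2 \sin(5 \eta)$. Each mode $\sin(n\eta)$ decays as $e^{-n^2\sigma/2}$ on $\mathbb{R}$, so $w(\eta,\sigma) = \sum c_n e^{-n^2\sigma/2} \sin(n\eta)$ with $c_4=1, c_5=-2$: $w(\eta,\sigma) = e^{-8 \sigma} \sin(4 \eta) - 2 e^{-25 \sigma/2} \sin(5 \eta)$.
Substituting back: $u(\xi,t) = w(\xi - t, t)$.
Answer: $u(\xi, t) = e^{-8 t} \sin(4 \xi - 4 t) - 2 e^{-25 t/2} \sin(5 \xi - 5 t)$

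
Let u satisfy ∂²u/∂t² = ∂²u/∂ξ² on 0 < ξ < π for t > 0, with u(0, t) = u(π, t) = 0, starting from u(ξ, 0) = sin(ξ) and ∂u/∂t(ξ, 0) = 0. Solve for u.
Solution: Separating variables: u = Σ [A_n cos(ω_n t) + B_n sin(ω_n t)] sin(nξ), ω_n = n. From ICs: A_1=1.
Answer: u(ξ, t) = sin(ξ)cos(t)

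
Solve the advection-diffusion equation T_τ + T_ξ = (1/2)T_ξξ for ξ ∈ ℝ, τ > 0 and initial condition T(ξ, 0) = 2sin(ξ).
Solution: Moving frame: η = ξ - τ, σ = τ, T = u(η,σ), so T_τ = u_σ - u_η and T_ξξ = u_ηη.
Hence T_τ + T_ξ = u_σ and the PDE becomes the heat equation u_σ = (1/2)u_ηη on η ∈ ℝ.
Initial data: u(η,0) = T(η,0) = 2sin(η). Each mode sin(nη) decays as exp(-n²σ/2) on ℝ, so u(η,σ) = Σ c_n exp(-n²σ/2) sin(nη) with c_1=2: u(η,σ) = 2exp(-σ/2)sin(η).
Substituting back: T(ξ,τ) = u(ξ - τ, τ).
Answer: T(ξ, τ) = 2exp(-τ/2)sin(ξ - τ)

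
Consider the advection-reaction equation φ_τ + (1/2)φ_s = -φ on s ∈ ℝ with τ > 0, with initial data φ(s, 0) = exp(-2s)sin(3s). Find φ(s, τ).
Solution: Substitute φ = exp(-2s)u, i.e. u = exp(2s)φ.
By the product rule, φ_s = exp(-2s)(u_s - 2u), φ_τ = exp(-2s)u_τ.
Substituting into the PDE and dividing by exp(-2s): u_τ + (1/2)(u_s - 2u) = -u.
The lower-order terms cancel, leaving the standard advection equation u_τ + (1/2)u_s = 0.
Initial data for u: u(s,0) = exp(2s)φ(s,0) = sin(3s).
Solve for u:
  By method of characteristics (waves move right with speed 1/2):
  Along characteristics s - (1/2)τ = const, u is constant, so u(s,τ) = f(s - (1/2)τ) with f = u(·, 0).
Hence u(s,τ) = sin(3s - 3τ/2).
Transform back: φ(s,τ) = exp(-2s)u(s,τ).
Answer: φ(s, τ) = exp(-2s)sin(3s - 3τ/2)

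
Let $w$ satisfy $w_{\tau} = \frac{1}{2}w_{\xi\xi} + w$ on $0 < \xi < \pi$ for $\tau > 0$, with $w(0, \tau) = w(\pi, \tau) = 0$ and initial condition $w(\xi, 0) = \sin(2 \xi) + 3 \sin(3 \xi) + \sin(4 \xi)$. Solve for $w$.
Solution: Substitute $w = e^{\tau}u$, i.e. $u = e^{-\tau}w$.
By the product rule, $w_{\tau} = e^{\tau}(u_{\tau} + u)$, $w_{\xi\xi} = e^{\tau}u_{\xi\xi}$.
Substituting into the PDE and dividing by $e^{\tau}$: $u_{\tau} + u = \frac{1}{2}u_{\xi\xi} + u$.
The lower-order terms cancel, leaving the standard heat equation $u_{\tau} = \frac{1}{2}u_{\xi\xi}$.
Initial data for $u$: $u(\xi,0) = w(\xi,0) = \sin(2 \xi) + 3 \sin(3 \xi) + \sin(4 \xi)$. The boundary conditions carry over: $u(0,\tau) = u(\pi,\tau) = 0$.
Solve for $u$:
  Using separation of variables $u = X(\xi)T(\tau)$:
  Eigenfunctions: $\sin(n\xi)$, $n = 1, 2, 3, \ldots$
  General solution: $u(\xi, \tau) = \sum c_n \sin(n\xi) e^{-n^2 \tau/2}$
  Matching $u(\xi,0) = \sin(2 \xi) + 3 \sin(3 \xi) + \sin(4 \xi)$ term by term: $c_2=1, c_3=3, c_4=1$.
Hence $u(\xi,\tau) = e^{-2 \tau} \sin(2 \xi) + e^{-8 \tau} \sin(4 \xi) + 3 e^{-9 \tau/2} \sin(3 \xi)$.
Transform back: $w(\xi,\tau) = e^{\tau}u(\xi,\tau)$.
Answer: $w(\xi, \tau) = e^{-\tau} \sin(2 \xi) + e^{-7 \tau} \sin(4 \xi) + 3 e^{-7 \tau/2} \sin(3 \xi)$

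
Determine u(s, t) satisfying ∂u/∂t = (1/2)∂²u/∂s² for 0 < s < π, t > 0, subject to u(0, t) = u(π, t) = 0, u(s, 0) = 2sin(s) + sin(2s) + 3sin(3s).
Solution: Separating variables: u = Σ c_n exp(-n²t/2) sin(ns). From u(s,0) = 2sin(s) + sin(2s) + 3sin(3s): c_1=2, c_2=1, c_3=3.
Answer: u(s, t) = exp(-2t)sin(2s) + 2exp(-t/2)sin(s) + 3exp(-9t/2)sin(3s)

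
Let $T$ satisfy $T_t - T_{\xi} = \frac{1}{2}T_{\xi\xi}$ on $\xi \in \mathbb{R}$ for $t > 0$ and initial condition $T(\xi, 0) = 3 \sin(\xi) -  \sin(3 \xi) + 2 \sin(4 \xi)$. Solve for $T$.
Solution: Moving frame: $\eta = \xi + t$, $\sigma = t$, $T = u(\eta,\sigma)$, so $T_t = u_{\sigma} + u_{\eta}$ and $T_{\xi\xi} = u_{\eta\eta}$.
Hence $T_t - T_{\xi} = u_{\sigma}$ and the PDE becomes the heat equation $u_{\sigma} = \frac{1}{2}u_{\eta\eta}$ on $\eta \in \mathbb{R}$.
Initial data: $u(\eta,0) = T(\eta,0) = 3 \sin(\eta) - \sin(3 \eta) + 2 \sin(4 \eta)$. Each mode $\sin(n\eta)$ decays as $e^{-n^2\sigma/2}$ on $\mathbb{R}$, so $u(\eta,\sigma) = \sum c_n e^{-n^2\sigma/2} \sin(n\eta)$ with $c_1=3, c_3=-1, c_4=2$: $u(\eta,\sigma) = 2 e^{-8 \sigma} \sin(4 \eta) + 3 e^{-\sigma/2} \sin(\eta) - e^{-9 \sigma/2} \sin(3 \eta)$.
Substituting back: $T(\xi,t) = u(\xi + t, t)$.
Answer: $T(\xi, t) = 2 e^{-8 t} \sin(4 \xi + 4 t) + 3 e^{-t/2} \sin(\xi + t) -  e^{-9 t/2} \sin(3 \xi + 3 t)$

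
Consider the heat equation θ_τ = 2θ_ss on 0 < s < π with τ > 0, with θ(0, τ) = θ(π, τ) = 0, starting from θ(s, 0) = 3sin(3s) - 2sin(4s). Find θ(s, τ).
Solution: Using separation of variables θ = X(s)G(τ):
Eigenfunctions: sin(ns), n = 1, 2, 3, ...
General solution: θ(s, τ) = Σ c_n sin(ns) exp(-2n² τ)
Matching θ(s,0) = 3sin(3s) - 2sin(4s) term by term: c_3=3, c_4=-2.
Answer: θ(s, τ) = 3exp(-18τ)sin(3s) - 2exp(-32τ)sin(4s)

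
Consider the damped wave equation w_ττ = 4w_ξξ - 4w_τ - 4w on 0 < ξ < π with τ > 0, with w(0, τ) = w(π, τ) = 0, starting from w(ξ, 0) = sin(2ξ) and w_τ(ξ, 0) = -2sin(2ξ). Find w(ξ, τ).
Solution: Substitute w = exp(-2τ)u.
Then w_τ = exp(-2τ)(u_τ - 2u), w_ττ = exp(-2τ)(u_ττ - 4u_τ + 4u), w_ξξ = exp(-2τ)u_ξξ; substituting and dividing by exp(-2τ), the lower-order terms cancel: u_ττ = 4u_ξξ (standard wave equation).
Data for u: u(ξ,0) = w(ξ,0) = sin(2ξ); u_τ(ξ,0) = w_τ(ξ,0) + 2w(ξ,0) = 0. The boundary conditions carry over: u(0,τ) = u(π,τ) = 0.
Separating variables: u = Σ [A_n cos(ω_n τ) + B_n sin(ω_n τ)] sin(nξ), ω_n = 2n. From ICs: A_2=1.
So u(ξ,τ) = sin(2ξ)cos(4τ), and w(ξ,τ) = exp(-2τ)u(ξ,τ).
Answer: w(ξ, τ) = exp(-2τ)sin(2ξ)cos(4τ)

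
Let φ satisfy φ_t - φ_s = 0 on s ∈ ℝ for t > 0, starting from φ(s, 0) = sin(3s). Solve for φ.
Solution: By characteristics (ds/dt = -1), φ(s,t) = f(s + t) with f = φ(·, 0).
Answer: φ(s, t) = sin(3s + 3t)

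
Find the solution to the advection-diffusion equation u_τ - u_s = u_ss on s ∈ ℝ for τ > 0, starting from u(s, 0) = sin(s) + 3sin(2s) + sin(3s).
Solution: Moving frame: η = s + τ, σ = τ, u = w(η,σ), so u_τ = w_σ + w_η and u_ss = w_ηη.
Hence u_τ - u_s = w_σ and the PDE becomes the heat equation w_σ = w_ηη on η ∈ ℝ.
Initial data: w(η,0) = u(η,0) = sin(η) + 3sin(2η) + sin(3η). Each mode sin(nη) decays as exp(-n²σ) on ℝ, so w(η,σ) = Σ c_n exp(-n²σ) sin(nη) with c_1=1, c_2=3, c_3=1: w(η,σ) = exp(-σ)sin(η) + 3exp(-4σ)sin(2η) + exp(-9σ)sin(3η).
Substituting back: u(s,τ) = w(s + τ, τ).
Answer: u(s, τ) = exp(-τ)sin(s + τ) + 3exp(-4τ)sin(2s + 2τ) + exp(-9τ)sin(3s + 3τ)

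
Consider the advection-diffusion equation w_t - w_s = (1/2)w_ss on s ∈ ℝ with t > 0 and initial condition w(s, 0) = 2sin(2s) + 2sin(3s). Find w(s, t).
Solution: Change to a moving frame: let η = s + t, σ = t and write w(s,t) = u(η,σ).
By the chain rule w_t = u_σ + u_η, w_s = u_η, w_ss = u_ηη.
Then w_t - w_s = u_σ: the advection term cancels and the PDE becomes the heat equation u_σ = (1/2)u_ηη on η ∈ ℝ.
Initial data: u(η,0) = w(η,0) = 2sin(2η) + 2sin(3η).
On η ∈ ℝ each mode satisfies (sin(nη))″ = -n² sin(nη), so exp(-n²σ/2) sin(nη) solves the heat equation; by superposition u(η,σ) = Σ c_n exp(-n²σ/2) sin(nη).
Reading off the coefficients: c_2=2, c_3=2, so u(η,σ) = 2exp(-2σ)sin(2η) + 2exp(-9σ/2)sin(3η).
Substituting back η = s + t, σ = t: w(s,t) = u(s + t, t).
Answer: w(s, t) = 2exp(-2t)sin(2s + 2t) + 2exp(-9t/2)sin(3s + 3t)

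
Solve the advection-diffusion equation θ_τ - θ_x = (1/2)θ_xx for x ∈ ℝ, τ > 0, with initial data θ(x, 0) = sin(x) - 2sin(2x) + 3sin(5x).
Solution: Moving frame: η = x + τ, σ = τ, θ = u(η,σ), so θ_τ = u_σ + u_η and θ_xx = u_ηη.
Hence θ_τ - θ_x = u_σ and the PDE becomes the heat equation u_σ = (1/2)u_ηη on η ∈ ℝ.
Initial data: u(η,0) = θ(η,0) = sin(η) - 2sin(2η) + 3sin(5η). Each mode sin(nη) decays as exp(-n²σ/2) on ℝ, so u(η,σ) = Σ c_n exp(-n²σ/2) sin(nη) with c_1=1, c_2=-2, c_5=3: u(η,σ) = -2exp(-2σ)sin(2η) + exp(-σ/2)sin(η) + 3exp(-25σ/2)sin(5η).
Substituting back: θ(x,τ) = u(x + τ, τ).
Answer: θ(x, τ) = -2exp(-2τ)sin(2x + 2τ) + exp(-τ/2)sin(x + τ) + 3exp(-25τ/2)sin(5x + 5τ)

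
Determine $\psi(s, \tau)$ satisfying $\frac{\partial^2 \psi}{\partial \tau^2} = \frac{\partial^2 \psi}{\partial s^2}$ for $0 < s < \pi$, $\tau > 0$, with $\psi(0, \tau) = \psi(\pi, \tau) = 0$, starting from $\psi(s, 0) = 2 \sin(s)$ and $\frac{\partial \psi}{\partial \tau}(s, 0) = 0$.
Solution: Using separation of variables $\psi = X(s)T(\tau)$:
Eigenfunctions: $\sin(ns)$, $n = 1, 2, 3, \ldots$
General solution: $\psi(s, \tau) = \sum [A_n \cos(n \tau) + B_n \sin(n \tau)] \sin(ns)$
From $\psi(s,0) = 2 \sin(s)$: $A_1=2$. From $\psi_{\tau}(s,0) = 0$: all $B_n = 0$.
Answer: $\psi(s, \tau) = 2 \sin(s) \cos(\tau)$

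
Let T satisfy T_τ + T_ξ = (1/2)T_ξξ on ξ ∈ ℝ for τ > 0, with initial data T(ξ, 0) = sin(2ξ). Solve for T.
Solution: Moving frame: η = ξ - τ, σ = τ, T = u(η,σ), so T_τ = u_σ - u_η and T_ξξ = u_ηη.
Hence T_τ + T_ξ = u_σ and the PDE becomes the heat equation u_σ = (1/2)u_ηη on η ∈ ℝ.
Initial data: u(η,0) = T(η,0) = sin(2η). Each mode sin(nη) decays as exp(-n²σ/2) on ℝ, so u(η,σ) = Σ c_n exp(-n²σ/2) sin(nη) with c_2=1: u(η,σ) = exp(-2σ)sin(2η).
Substituting back: T(ξ,τ) = u(ξ - τ, τ).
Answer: T(ξ, τ) = exp(-2τ)sin(2ξ - 2τ)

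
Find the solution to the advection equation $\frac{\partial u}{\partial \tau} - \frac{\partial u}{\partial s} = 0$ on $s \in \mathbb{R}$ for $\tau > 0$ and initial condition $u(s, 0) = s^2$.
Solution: By method of characteristics (waves move left with speed 1):
Along characteristics $s + \tau =$ const, $u$ is constant, so $u(s,\tau) = f(s + \tau)$ with $f = u( \cdot , 0)$.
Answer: $u(s, \tau) = \tau^2 + 2 \tau s + s^2$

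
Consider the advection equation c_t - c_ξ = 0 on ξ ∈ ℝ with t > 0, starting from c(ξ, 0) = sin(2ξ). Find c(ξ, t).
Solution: By method of characteristics (waves move left with speed 1):
Along characteristics ξ + t = const, c is constant, so c(ξ,t) = f(ξ + t) with f = c(·, 0).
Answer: c(ξ, t) = sin(2t + 2ξ)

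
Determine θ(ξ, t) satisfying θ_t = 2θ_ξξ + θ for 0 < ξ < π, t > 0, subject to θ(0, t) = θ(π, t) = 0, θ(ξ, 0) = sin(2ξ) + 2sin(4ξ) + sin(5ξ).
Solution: Substitute θ = exp(t)u, i.e. u = exp(-t)θ.
By the product rule, θ_t = exp(t)(u_t + u), θ_ξξ = exp(t)u_ξξ.
Substituting into the PDE and dividing by exp(t): u_t + u = 2u_ξξ + u.
The lower-order terms cancel, leaving the standard heat equation u_t = 2u_ξξ.
Initial data for u: u(ξ,0) = θ(ξ,0) = sin(2ξ) + 2sin(4ξ) + sin(5ξ). The boundary conditions carry over: u(0,t) = u(π,t) = 0.
Solve for u:
  Using separation of variables u = X(ξ)G(t):
  Eigenfunctions: sin(nξ), n = 1, 2, 3, ...
  General solution: u(ξ, t) = Σ c_n sin(nξ) exp(-2n² t)
  Matching u(ξ,0) = sin(2ξ) + 2sin(4ξ) + sin(5ξ) term by term: c_2=1, c_4=2, c_5=1.
Hence u(ξ,t) = exp(-8t)sin(2ξ) + 2exp(-32t)sin(4ξ) + exp(-50t)sin(5ξ).
Transform back: θ(ξ,t) = exp(t)u(ξ,t).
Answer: θ(ξ, t) = exp(-7t)sin(2ξ) + 2exp(-31t)sin(4ξ) + exp(-49t)sin(5ξ)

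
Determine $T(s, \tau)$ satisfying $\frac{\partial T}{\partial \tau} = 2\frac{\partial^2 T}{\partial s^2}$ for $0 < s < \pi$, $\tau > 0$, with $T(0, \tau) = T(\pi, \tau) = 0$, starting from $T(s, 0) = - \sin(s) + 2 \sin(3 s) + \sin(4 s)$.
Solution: Separating variables: $T = \sum c_n e^{-2n^2\tau} \sin(ns)$. From $T(s,0) = - \sin(s) + 2 \sin(3 s) + \sin(4 s)$: $c_1=-1, c_3=2, c_4=1$.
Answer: $T(s, \tau) = - e^{-2 \tau} \sin(s) + 2 e^{-18 \tau} \sin(3 s) + e^{-32 \tau} \sin(4 s)$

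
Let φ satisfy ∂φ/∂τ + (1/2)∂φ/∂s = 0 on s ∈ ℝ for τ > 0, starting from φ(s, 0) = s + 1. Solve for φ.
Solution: By characteristics (ds/dτ = 1/2), φ(s,τ) = f(s - (1/2)τ) with f = φ(·, 0).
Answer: φ(s, τ) = s - (1/2)τ + 1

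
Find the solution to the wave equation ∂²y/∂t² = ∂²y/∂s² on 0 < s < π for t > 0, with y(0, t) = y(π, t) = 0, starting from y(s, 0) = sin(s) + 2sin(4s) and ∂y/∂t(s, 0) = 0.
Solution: Separating variables: y = Σ [A_n cos(ω_n t) + B_n sin(ω_n t)] sin(ns), ω_n = n. From ICs: A_1=1, A_4=2.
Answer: y(s, t) = sin(s)cos(t) + 2sin(4s)cos(4t)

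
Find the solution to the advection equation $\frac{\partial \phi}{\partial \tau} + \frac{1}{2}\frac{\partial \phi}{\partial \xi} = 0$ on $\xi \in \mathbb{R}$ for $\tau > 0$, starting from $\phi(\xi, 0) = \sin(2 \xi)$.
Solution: By method of characteristics (waves move right with speed 1/2):
Along characteristics $\xi - \frac{1}{2}\tau =$ const, $\phi$ is constant, so $\phi(\xi,\tau) = f(\xi - \frac{1}{2}\tau)$ with $f = \phi( \cdot , 0)$.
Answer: $\phi(\xi, \tau) = - \sin(\tau - 2 \xi)$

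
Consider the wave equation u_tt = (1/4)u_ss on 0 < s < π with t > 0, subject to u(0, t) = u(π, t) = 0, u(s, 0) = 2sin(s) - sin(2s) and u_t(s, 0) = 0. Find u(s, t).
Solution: Using separation of variables u = X(s)T(t):
Eigenfunctions: sin(ns), n = 1, 2, 3, ...
General solution: u(s, t) = Σ [A_n cos(n t/2) + B_n sin(n t/2)] sin(ns)
From u(s,0) = 2sin(s) - sin(2s): A_1=2, A_2=-1. From u_t(s,0) = 0: all B_n = 0.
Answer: u(s, t) = 2sin(s)cos(t/2) - sin(2s)cos(t)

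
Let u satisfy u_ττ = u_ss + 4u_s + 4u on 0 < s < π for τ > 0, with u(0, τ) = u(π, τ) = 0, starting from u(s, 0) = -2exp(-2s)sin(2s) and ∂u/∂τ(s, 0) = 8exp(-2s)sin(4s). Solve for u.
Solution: Substitute u = exp(-2s)w.
Then u_s = exp(-2s)(w_s - 2w), u_ss = exp(-2s)(w_ss - 4w_s + 4w), u_ττ = exp(-2s)w_ττ; substituting and dividing by exp(-2s), the lower-order terms cancel: w_ττ = w_ss (standard wave equation).
Data for w: w(s,0) = exp(2s)u(s,0) = -2sin(2s); w_τ(s,0) = exp(2s)u_τ(s,0) = 8sin(4s). The boundary conditions carry over: w(0,τ) = w(π,τ) = 0.
Separating variables: w = Σ [A_n cos(ω_n τ) + B_n sin(ω_n τ)] sin(ns), ω_n = n. From ICs (B_n = velocity coefficient / ω_n): A_2=-2, B_4=2.
So w(s,τ) = -2sin(2s)cos(2τ) + 2sin(4s)sin(4τ), and u(s,τ) = exp(-2s)w(s,τ).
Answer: u(s, τ) = -2exp(-2s)sin(2s)cos(2τ) + 2exp(-2s)sin(4s)sin(4τ)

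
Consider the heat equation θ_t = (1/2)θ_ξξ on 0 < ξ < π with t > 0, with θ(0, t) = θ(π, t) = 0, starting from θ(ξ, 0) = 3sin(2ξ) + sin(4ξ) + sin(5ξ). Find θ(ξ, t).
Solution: Using separation of variables θ = X(ξ)G(t):
Eigenfunctions: sin(nξ), n = 1, 2, 3, ...
General solution: θ(ξ, t) = Σ c_n sin(nξ) exp(-n² t/2)
Matching θ(ξ,0) = 3sin(2ξ) + sin(4ξ) + sin(5ξ) term by term: c_2=3, c_4=1, c_5=1.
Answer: θ(ξ, t) = 3exp(-2t)sin(2ξ) + exp(-8t)sin(4ξ) + exp(-25t/2)sin(5ξ)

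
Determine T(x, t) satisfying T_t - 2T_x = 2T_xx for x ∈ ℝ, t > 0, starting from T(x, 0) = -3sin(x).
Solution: Change to a moving frame: let η = x + 2t, σ = t and write T(x,t) = u(η,σ).
By the chain rule T_t = u_σ + 2u_η, T_x = u_η, T_xx = u_ηη.
Then T_t - 2T_x = u_σ: the advection term cancels and the PDE becomes the heat equation u_σ = 2u_ηη on η ∈ ℝ.
Initial data: u(η,0) = T(η,0) = -3sin(η).
On η ∈ ℝ each mode satisfies (sin(nη))″ = -n² sin(nη), so exp(-2n²σ) sin(nη) solves the heat equation; by superposition u(η,σ) = Σ c_n exp(-2n²σ) sin(nη).
Reading off the coefficients: c_1=-3, so u(η,σ) = -3exp(-2σ)sin(η).
Substituting back η = x + 2t, σ = t: T(x,t) = u(x + 2t, t).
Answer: T(x, t) = -3exp(-2t)sin(2t + x)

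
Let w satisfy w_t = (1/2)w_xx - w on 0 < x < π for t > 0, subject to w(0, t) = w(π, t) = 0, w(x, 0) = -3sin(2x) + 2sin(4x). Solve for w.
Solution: Substitute w = exp(-t)u.
Then w_t = exp(-t)(u_t - u), w_xx = exp(-t)u_xx; substituting and dividing by exp(-t), the lower-order terms cancel: u_t = (1/2)u_xx (standard heat equation).
Data for u: u(x,0) = w(x,0) = -3sin(2x) + 2sin(4x). The boundary conditions carry over: u(0,t) = u(π,t) = 0.
Separating variables: u = Σ c_n exp(-n²t/2) sin(nx). From u(x,0) = -3sin(2x) + 2sin(4x): c_2=-3, c_4=2.
So u(x,t) = -3exp(-2t)sin(2x) + 2exp(-8t)sin(4x), and w(x,t) = exp(-t)u(x,t).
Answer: w(x, t) = -3exp(-3t)sin(2x) + 2exp(-9t)sin(4x)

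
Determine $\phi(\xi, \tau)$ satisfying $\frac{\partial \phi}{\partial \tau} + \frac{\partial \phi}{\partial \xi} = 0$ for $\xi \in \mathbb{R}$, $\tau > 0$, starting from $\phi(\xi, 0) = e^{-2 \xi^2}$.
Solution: By method of characteristics (waves move right with speed 1):
Along characteristics $\xi - \tau =$ const, $\phi$ is constant, so $\phi(\xi,\tau) = f(\xi - \tau)$ with $f = \phi( \cdot , 0)$.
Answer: $\phi(\xi, \tau) = e^{-2 (-\tau + \xi)^2}$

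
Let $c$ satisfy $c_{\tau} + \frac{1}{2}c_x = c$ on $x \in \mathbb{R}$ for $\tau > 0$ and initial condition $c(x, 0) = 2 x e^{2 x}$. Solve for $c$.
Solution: Substitute $c = e^{2x}u$.
Then $c_x = e^{2x}(u_x + 2u)$, $c_{\tau} = e^{2x}u_{\tau}$; substituting and dividing by $e^{2x}$, the lower-order terms cancel: $u_{\tau} + \frac{1}{2}u_x = 0$ (standard advection equation).
Data for $u$: $u(x,0) = e^{-2x}c(x,0) = 2 x$.
By characteristics ($dx/d\tau = 1/2$), $u(x,\tau) = f(x - \frac{1}{2}\tau)$ with $f = u( \cdot , 0)$.
So $u(x,\tau) = 2 x - \tau$, and $c(x,\tau) = e^{2x}u(x,\tau)$.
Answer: $c(x, \tau) = - \tau e^{2 x} + 2 x e^{2 x}$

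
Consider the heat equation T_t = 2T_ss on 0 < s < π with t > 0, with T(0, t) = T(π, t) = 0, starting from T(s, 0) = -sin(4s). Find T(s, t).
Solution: Separating variables: T = Σ c_n exp(-2n²t) sin(ns). From T(s,0) = -sin(4s): c_4=-1.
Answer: T(s, t) = -exp(-32t)sin(4s)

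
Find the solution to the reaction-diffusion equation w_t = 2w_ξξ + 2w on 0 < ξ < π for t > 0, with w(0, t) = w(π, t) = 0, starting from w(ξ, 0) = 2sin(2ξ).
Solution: Substitute w = exp(2t)u, i.e. u = exp(-2t)w.
By the product rule, w_t = exp(2t)(u_t + 2u), w_ξξ = exp(2t)u_ξξ.
Substituting into the PDE and dividing by exp(2t): u_t + 2u = 2u_ξξ + 2u.
The lower-order terms cancel, leaving the standard heat equation u_t = 2u_ξξ.
Initial data for u: u(ξ,0) = w(ξ,0) = 2sin(2ξ). The boundary conditions carry over: u(0,t) = u(π,t) = 0.
Solve for u:
  Using separation of variables u = X(ξ)T(t):
  Eigenfunctions: sin(nξ), n = 1, 2, 3, ...
  General solution: u(ξ, t) = Σ c_n sin(nξ) exp(-2n² t)
  Matching u(ξ,0) = 2sin(2ξ) term by term: c_2=2.
Hence u(ξ,t) = 2exp(-8t)sin(2ξ).
Transform back: w(ξ,t) = exp(2t)u(ξ,t).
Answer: w(ξ, t) = 2exp(-6t)sin(2ξ)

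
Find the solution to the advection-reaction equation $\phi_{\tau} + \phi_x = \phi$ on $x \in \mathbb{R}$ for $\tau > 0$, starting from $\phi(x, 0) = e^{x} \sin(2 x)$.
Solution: Substitute $\phi = e^{x}u$.
Then $\phi_x = e^{x}(u_x + u)$, $\phi_{\tau} = e^{x}u_{\tau}$; substituting and dividing by $e^{x}$, the lower-order terms cancel: $u_{\tau} + u_x = 0$ (standard advection equation).
Data for $u$: $u(x,0) = e^{-x}\phi(x,0) = \sin(2 x)$.
By characteristics ($dx/d\tau = 1$), $u(x,\tau) = f(x - \tau)$ with $f = u( \cdot , 0)$.
So $u(x,\tau) = \sin(2 x - 2 \tau)$, and $\phi(x,\tau) = e^{x}u(x,\tau)$.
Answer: $\phi(x, \tau) = - e^{x} \sin(2 \tau - 2 x)$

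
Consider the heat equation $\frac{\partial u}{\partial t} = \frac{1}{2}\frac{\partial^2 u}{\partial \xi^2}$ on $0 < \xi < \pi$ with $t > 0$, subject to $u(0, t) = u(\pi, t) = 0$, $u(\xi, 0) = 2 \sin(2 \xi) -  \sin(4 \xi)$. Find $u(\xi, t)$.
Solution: Separating variables: $u = \sum c_n e^{-n^2t/2} \sin(n\xi)$. From $u(\xi,0) = 2 \sin(2 \xi) - \sin(4 \xi)$: $c_2=2, c_4=-1$.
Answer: $u(\xi, t) = 2 e^{-2 t} \sin(2 \xi) -  e^{-8 t} \sin(4 \xi)$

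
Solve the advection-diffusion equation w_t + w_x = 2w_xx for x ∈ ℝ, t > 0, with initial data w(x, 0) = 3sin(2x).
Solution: Moving frame: η = x - t, σ = t, w = u(η,σ), so w_t = u_σ - u_η and w_xx = u_ηη.
Hence w_t + w_x = u_σ and the PDE becomes the heat equation u_σ = 2u_ηη on η ∈ ℝ.
Initial data: u(η,0) = w(η,0) = 3sin(2η). Each mode sin(nη) decays as exp(-2n²σ) on ℝ, so u(η,σ) = Σ c_n exp(-2n²σ) sin(nη) with c_2=3: u(η,σ) = 3exp(-8σ)sin(2η).
Substituting back: w(x,t) = u(x - t, t).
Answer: w(x, t) = -3exp(-8t)sin(2t - 2x)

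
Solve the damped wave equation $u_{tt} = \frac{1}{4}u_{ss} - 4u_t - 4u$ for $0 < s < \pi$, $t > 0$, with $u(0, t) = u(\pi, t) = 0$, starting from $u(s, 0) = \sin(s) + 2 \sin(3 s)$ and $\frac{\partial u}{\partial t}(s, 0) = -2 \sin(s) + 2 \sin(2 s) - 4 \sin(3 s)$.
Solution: Substitute $u = e^{-2t}w$.
Then $u_t = e^{-2t}(w_t - 2w)$, $u_{tt} = e^{-2t}(w_{tt} - 4w_t + 4w)$, $u_{ss} = e^{-2t}w_{ss}$; substituting and dividing by $e^{-2t}$, the lower-order terms cancel: $w_{tt} = \frac{1}{4}w_{ss}$ (standard wave equation).
Data for $w$: $w(s,0) = u(s,0) = \sin(s) + 2 \sin(3 s)$; $w_t(s,0) = u_t(s,0) + 2u(s,0) = 2 \sin(2 s)$. The boundary conditions carry over: $w(0,t) = w(\pi,t) = 0$.
Separating variables: $w = \sum [A_n \cos(\omega_n t) + B_n \sin(\omega_n t)] \sin(ns)$, $\omega_n = n/2$. From ICs ($B_n$ = velocity coefficient / $\omega_n$): $A_1=1, A_3=2, B_2=2$.
So $w(s,t) = \sin(s) \cos(t/2) + 2 \sin(2 s) \sin(t) + 2 \sin(3 s) \cos(3 t/2)$, and $u(s,t) = e^{-2t}w(s,t)$.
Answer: $u(s, t) = e^{-2 t} \sin(s) \cos(t/2) + 2 e^{-2 t} \sin(2 s) \sin(t) + 2 e^{-2 t} \sin(3 s) \cos(3 t/2)$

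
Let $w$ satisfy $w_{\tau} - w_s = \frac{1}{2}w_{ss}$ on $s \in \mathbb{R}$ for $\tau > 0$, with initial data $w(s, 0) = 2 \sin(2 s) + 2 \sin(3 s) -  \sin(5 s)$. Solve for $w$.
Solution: Moving frame: $\eta = s + \tau$, $\sigma = \tau$, $w = u(\eta,\sigma)$, so $w_{\tau} = u_{\sigma} + u_{\eta}$ and $w_{ss} = u_{\eta\eta}$.
Hence $w_{\tau} - w_s = u_{\sigma}$ and the PDE becomes the heat equation $u_{\sigma} = \frac{1}{2}u_{\eta\eta}$ on $\eta \in \mathbb{R}$.
Initial data: $u(\eta,0) = w(\eta,0) = 2 \sin(2 \eta) + 2 \sin(3 \eta) - \sin(5 \eta)$. Each mode $\sin(n\eta)$ decays as $e^{-n^2\sigma/2}$ on $\mathbb{R}$, so $u(\eta,\sigma) = \sum c_n e^{-n^2\sigma/2} \sin(n\eta)$ with $c_2=2, c_3=2, c_5=-1$: $u(\eta,\sigma) = 2 e^{-2 \sigma} \sin(2 \eta) + 2 e^{-9 \sigma/2} \sin(3 \eta) - e^{-25 \sigma/2} \sin(5 \eta)$.
Substituting back: $w(s,\tau) = u(s + \tau, \tau)$.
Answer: $w(s, \tau) = 2 e^{-2 \tau} \sin(2 \tau + 2 s) + 2 e^{-9 \tau/2} \sin(3 \tau + 3 s) -  e^{-25 \tau/2} \sin(5 \tau + 5 s)$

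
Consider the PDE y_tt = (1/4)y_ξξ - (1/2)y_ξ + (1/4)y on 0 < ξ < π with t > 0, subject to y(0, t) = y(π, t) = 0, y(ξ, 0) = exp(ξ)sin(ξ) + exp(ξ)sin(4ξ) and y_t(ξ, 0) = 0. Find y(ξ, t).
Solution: Substitute y = exp(ξ)u, i.e. u = exp(-ξ)y.
By the product rule, y_ξ = exp(ξ)(u_ξ + u), y_ξξ = exp(ξ)(u_ξξ + 2u_ξ + u), y_tt = exp(ξ)u_tt.
Substituting into the PDE and dividing by exp(ξ): u_tt = (1/4)(u_ξξ + 2u_ξ + u) - (1/2)(u_ξ + u) + (1/4)u.
The lower-order terms cancel, leaving the standard wave equation u_tt = (1/4)u_ξξ.
Initial data for u: u(ξ,0) = exp(-ξ)y(ξ,0) = sin(ξ) + sin(4ξ); u_t(ξ,0) = exp(-ξ)y_t(ξ,0) = 0. The boundary conditions carry over: u(0,t) = u(π,t) = 0.
Solve for u:
  Using separation of variables u = X(ξ)T(t):
  Eigenfunctions: sin(nξ), n = 1, 2, 3, ...
  General solution: u(ξ, t) = Σ [A_n cos(n t/2) + B_n sin(n t/2)] sin(nξ)
  From u(ξ,0) = sin(ξ) + sin(4ξ): A_1=1, A_4=1. From u_t(ξ,0) = 0: all B_n = 0.
Hence u(ξ,t) = sin(ξ)cos(t/2) + sin(4ξ)cos(2t).
Transform back: y(ξ,t) = exp(ξ)u(ξ,t).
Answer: y(ξ, t) = exp(ξ)sin(ξ)cos(t/2) + exp(ξ)sin(4ξ)cos(2t)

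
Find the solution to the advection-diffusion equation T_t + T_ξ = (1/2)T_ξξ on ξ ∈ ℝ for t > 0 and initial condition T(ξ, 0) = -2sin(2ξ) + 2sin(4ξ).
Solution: Change to a moving frame: let η = ξ - t, σ = t and write T(ξ,t) = u(η,σ).
By the chain rule T_t = u_σ - u_η, T_ξ = u_η, T_ξξ = u_ηη.
Then T_t + T_ξ = u_σ: the advection term cancels and the PDE becomes the heat equation u_σ = (1/2)u_ηη on η ∈ ℝ.
Initial data: u(η,0) = T(η,0) = -2sin(2η) + 2sin(4η).
On η ∈ ℝ each mode satisfies (sin(nη))″ = -n² sin(nη), so exp(-n²σ/2) sin(nη) solves the heat equation; by superposition u(η,σ) = Σ c_n exp(-n²σ/2) sin(nη).
Reading off the coefficients: c_2=-2, c_4=2, so u(η,σ) = -2exp(-2σ)sin(2η) + 2exp(-8σ)sin(4η).
Substituting back η = ξ - t, σ = t: T(ξ,t) = u(ξ - t, t).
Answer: T(ξ, t) = 2exp(-2t)sin(2t - 2ξ) - 2exp(-8t)sin(4t - 4ξ)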